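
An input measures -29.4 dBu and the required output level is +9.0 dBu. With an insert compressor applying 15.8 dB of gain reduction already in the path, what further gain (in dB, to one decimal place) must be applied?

54.2 dB

The required make-up gain is the shortfall in the dB sum.
G = +9.0 − (-29.4) + 15.8 = 54.2 dB.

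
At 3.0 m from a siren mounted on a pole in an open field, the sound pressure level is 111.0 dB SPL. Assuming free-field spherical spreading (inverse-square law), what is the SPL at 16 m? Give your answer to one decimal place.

For a point source in a free field, ΔL = −20·log₁₀(d₂/d₁).
ΔL = −20·log₁₀(16/3.0) = -14.54 dB, so L₂ = 111.0 + (-14.54) = 96.5 dB SPL.

96.5 dB SPL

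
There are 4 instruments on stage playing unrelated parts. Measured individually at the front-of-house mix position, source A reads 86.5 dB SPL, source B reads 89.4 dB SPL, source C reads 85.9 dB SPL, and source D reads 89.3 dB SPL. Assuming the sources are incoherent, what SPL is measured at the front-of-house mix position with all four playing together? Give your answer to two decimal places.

94.08 dB SPL

Add the sources as powers (linear), then convert back to dB:
L_total = 10·log₁₀(10^(86.5/10) + 10^(89.4/10) + 10^(85.9/10) + 10^(89.3/10)) = 10·log₁₀(2558000000) = 94.08 dB SPL.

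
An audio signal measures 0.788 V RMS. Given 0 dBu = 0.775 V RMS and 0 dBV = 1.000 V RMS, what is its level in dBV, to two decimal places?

dBV = 20·log₁₀(V / 1.000 V).
20·log₁₀(0.788/1.000) = -2.07 dBV.

-2.07 dBV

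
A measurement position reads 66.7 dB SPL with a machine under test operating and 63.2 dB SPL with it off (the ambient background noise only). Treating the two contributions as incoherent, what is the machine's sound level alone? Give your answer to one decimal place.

64.1 dB SPL

Background correction is a power subtraction:
L_src = 10·log₁₀(10^(66.7/10) − 10^(63.2/10)) = 10·log₁₀(2588000) = 64.1 dB SPL.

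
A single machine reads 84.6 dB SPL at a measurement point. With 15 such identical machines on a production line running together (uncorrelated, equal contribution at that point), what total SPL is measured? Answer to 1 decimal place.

15 equal incoherent sources raise the level by 10·log₁₀(15) = 11.76 dB.
L_total = 84.6 + 11.76 = 96.4 dB SPL.

96.4 dB SPL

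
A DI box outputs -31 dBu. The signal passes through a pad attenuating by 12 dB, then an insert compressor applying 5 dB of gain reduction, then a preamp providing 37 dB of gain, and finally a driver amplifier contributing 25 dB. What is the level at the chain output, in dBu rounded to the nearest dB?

+14 dBu

Gain stages sum in dB:
-31 − 12 − 5 + 37 + 25 = +14 dBu.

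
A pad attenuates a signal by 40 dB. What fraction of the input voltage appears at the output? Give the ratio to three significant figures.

Voltage ratio = 10^(dB/20).
10^(-40/20) = 10^(-2.000) = 0.0100.

0.0100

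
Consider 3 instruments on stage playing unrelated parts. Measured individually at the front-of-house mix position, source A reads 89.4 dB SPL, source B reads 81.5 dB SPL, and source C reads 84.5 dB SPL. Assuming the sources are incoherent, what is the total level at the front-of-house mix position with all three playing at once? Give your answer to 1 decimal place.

91.1 dB SPL

Incoherent sources sum as intensities:
L_total = 10·log₁₀(10^(89.4/10) + 10^(81.5/10) + 10^(84.5/10)) = 10·log₁₀(1294000000) = 91.1 dB SPL.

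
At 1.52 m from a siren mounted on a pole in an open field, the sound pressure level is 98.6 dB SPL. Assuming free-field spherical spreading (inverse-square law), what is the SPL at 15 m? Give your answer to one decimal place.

For a point source in a free field, ΔL = −20·log₁₀(d₂/d₁).
ΔL = −20·log₁₀(15/1.52) = -19.88 dB, so L₂ = 98.6 + (-19.88) = 78.7 dB SPL.

78.7 dB SPL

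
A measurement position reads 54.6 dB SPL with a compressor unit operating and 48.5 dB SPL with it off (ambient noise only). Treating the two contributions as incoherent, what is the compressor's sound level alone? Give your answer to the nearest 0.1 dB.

53.4 dB SPL

Remove the background by subtracting linear intensities:
L_src = 10·log₁₀(10^(54.6/10) − 10^(48.5/10)) = 10·log₁₀(217600) = 53.4 dB SPL.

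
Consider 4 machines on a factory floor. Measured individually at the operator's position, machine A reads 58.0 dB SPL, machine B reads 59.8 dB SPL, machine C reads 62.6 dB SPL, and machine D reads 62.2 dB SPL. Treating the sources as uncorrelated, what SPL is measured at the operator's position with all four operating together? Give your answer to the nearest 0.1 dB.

67.0 dB SPL

Uncorrelated sources add in intensity (power), not in dB.
L_total = 10·log₁₀(10^(58.0/10) + 10^(59.8/10) + 10^(62.6/10) + 10^(62.2/10)) = 10·log₁₀(5065000) = 67.0 dB SPL.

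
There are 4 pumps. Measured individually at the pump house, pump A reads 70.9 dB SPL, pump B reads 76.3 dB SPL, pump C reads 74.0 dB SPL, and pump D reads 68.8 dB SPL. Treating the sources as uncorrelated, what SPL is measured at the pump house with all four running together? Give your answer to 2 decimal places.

Uncorrelated sources add in intensity (power), not in dB.
L_total = 10·log₁₀(10^(70.9/10) + 10^(76.3/10) + 10^(74.0/10) + 10^(68.8/10)) = 10·log₁₀(87670000) = 79.43 dB SPL.

79.43 dB SPL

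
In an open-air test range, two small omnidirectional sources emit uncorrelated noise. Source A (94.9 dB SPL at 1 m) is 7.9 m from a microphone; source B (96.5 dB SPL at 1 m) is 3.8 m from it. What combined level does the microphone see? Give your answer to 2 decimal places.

85.55 dB SPL

At the listener: L_A = 94.9 − 20·log₁₀(7.9) = 76.947 dB; L_B = 96.5 − 20·log₁₀(3.8) = 84.904 dB.
Combined: 10·log₁₀(10^(76.947/10)+10^(84.904/10)) = 85.55 dB SPL.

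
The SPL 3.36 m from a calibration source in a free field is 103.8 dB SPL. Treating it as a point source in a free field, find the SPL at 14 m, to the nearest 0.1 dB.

91.4 dB SPL

For a point source in a free field, ΔL = −20·log₁₀(d₂/d₁).
ΔL = −20·log₁₀(14/3.36) = -12.40 dB, so L₂ = 103.8 + (-12.40) = 91.4 dB SPL.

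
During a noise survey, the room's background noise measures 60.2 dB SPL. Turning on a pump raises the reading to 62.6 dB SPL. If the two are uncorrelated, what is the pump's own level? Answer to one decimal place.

Remove the background by subtracting linear intensities:
L_src = 10·log₁₀(10^(62.6/10) − 10^(60.2/10)) = 10·log₁₀(772600) = 58.9 dB SPL.

58.9 dB SPL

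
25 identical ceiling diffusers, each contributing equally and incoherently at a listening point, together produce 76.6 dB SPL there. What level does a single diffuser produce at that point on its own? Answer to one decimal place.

62.6 dB SPL

25 equal incoherent sources add 10·log₁₀(25) = 13.98 dB over one source.
L_one = 76.6 − 13.98 = 62.6 dB SPL.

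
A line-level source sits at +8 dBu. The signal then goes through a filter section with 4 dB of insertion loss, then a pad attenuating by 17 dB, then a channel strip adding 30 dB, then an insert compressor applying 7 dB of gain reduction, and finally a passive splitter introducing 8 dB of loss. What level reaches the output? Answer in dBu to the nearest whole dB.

Gain stages sum in dB:
+8 − 4 − 17 + 30 − 7 − 8 = +2 dBu.

+2 dBu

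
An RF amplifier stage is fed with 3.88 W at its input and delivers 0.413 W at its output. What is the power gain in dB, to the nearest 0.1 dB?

-9.7 dB

For a power ratio, dB = 10·log₁₀(P₂/P₁).
10·log₁₀(0.413/3.88) = 10·log₁₀(0.1064) = -9.7 dB.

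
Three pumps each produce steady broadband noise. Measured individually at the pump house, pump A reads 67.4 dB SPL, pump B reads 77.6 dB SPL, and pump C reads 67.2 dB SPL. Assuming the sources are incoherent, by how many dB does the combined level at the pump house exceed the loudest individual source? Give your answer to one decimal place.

Incoherent sources sum as intensities:
L_total = 10·log₁₀(10^(67.4/10) + 10^(77.6/10) + 10^(67.2/10)) = 78.34 dB SPL.
Excess over the loudest (77.6 dB): 78.34 − 77.6 = 0.7 dB.

0.7 dB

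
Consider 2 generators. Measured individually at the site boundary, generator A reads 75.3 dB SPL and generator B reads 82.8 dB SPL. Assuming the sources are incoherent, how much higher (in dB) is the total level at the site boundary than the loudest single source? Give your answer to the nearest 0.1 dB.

0.7 dB

Incoherent sources sum as intensities:
L_total = 10·log₁₀(10^(75.3/10) + 10^(82.8/10)) = 83.51 dB SPL.
Excess over the loudest (82.8 dB): 83.51 − 82.8 = 0.7 dB.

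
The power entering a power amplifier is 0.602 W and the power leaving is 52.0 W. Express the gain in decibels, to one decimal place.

19.4 dB

Power ratio → dB uses the 10·log₁₀ form:
10·log₁₀(52.0/0.602) = 10·log₁₀(86.38) = 19.4 dB.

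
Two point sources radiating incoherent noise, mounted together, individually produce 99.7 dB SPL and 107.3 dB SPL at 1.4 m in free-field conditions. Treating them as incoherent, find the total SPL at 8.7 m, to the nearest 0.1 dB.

92.1 dB SPL

Combined at 1.4 m: 10·log₁₀(10^(99.7/10)+10^(107.3/10)) = 108.00 dB SPL.
Then apply −20·log₁₀(8.7/1.4) = -15.87 dB → 92.1 dB SPL.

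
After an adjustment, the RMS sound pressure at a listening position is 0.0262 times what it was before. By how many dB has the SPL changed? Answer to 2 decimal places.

-31.63 dB

Sound pressure is an amplitude quantity: ΔL = 20·log₁₀(p₂/p₁).
20·log₁₀(0.0262) = -31.63 dB.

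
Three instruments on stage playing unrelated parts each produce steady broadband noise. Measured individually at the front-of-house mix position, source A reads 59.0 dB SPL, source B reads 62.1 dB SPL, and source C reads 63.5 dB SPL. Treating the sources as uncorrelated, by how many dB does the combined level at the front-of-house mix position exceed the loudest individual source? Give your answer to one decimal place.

3.2 dB

Add the sources as powers (linear), then convert back to dB:
L_total = 10·log₁₀(10^(59.0/10) + 10^(62.1/10) + 10^(63.5/10)) = 66.68 dB SPL.
Excess over the loudest (63.5 dB): 66.68 − 63.5 = 3.2 dB.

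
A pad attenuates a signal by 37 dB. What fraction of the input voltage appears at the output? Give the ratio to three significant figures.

Voltage ratio = 10^(dB/20).
10^(-37/20) = 10^(-1.850) = 0.0141.

0.0141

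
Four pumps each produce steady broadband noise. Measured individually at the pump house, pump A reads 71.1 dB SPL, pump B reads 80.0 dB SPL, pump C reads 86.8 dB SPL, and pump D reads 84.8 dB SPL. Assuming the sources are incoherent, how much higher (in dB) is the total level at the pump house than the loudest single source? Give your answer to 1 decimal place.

Incoherent sources sum as intensities:
L_total = 10·log₁₀(10^(71.1/10) + 10^(80.0/10) + 10^(86.8/10) + 10^(84.8/10)) = 89.51 dB SPL.
Excess over the loudest (86.8 dB): 89.51 − 86.8 = 2.7 dB.

2.7 dB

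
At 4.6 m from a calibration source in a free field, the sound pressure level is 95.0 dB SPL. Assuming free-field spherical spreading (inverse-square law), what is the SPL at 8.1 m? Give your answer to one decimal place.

Free-field point source: level drops by 20·log₁₀ of the distance ratio.
ΔL = −20·log₁₀(8.1/4.6) = -4.91 dB, so L₂ = 95.0 + (-4.91) = 90.1 dB SPL.

90.1 dB SPL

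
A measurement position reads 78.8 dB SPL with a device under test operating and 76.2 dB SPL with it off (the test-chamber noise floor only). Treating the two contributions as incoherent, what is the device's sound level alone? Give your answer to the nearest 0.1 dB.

Remove the background by subtracting linear intensities:
L_src = 10·log₁₀(10^(78.8/10) − 10^(76.2/10)) = 10·log₁₀(34170000) = 75.3 dB SPL.

75.3 dB SPL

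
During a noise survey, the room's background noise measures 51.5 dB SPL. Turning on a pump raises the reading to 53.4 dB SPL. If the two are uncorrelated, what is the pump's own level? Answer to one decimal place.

Subtract intensities: L_src = 10·log₁₀(10^(L_total/10) − 10^(L_bg/10)).
L_src = 10·log₁₀(10^(53.4/10) − 10^(51.5/10)) = 10·log₁₀(77520) = 48.9 dB SPL.

48.9 dB SPL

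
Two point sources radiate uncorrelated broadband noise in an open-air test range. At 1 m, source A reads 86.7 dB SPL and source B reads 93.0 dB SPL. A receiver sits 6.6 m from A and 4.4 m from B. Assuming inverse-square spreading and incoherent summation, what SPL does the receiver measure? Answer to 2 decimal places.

80.56 dB SPL

At the listener: L_A = 86.7 − 20·log₁₀(6.6) = 70.309 dB; L_B = 93.0 − 20·log₁₀(4.4) = 80.131 dB.
Combined: 10·log₁₀(10^(70.309/10)+10^(80.131/10)) = 80.56 dB SPL.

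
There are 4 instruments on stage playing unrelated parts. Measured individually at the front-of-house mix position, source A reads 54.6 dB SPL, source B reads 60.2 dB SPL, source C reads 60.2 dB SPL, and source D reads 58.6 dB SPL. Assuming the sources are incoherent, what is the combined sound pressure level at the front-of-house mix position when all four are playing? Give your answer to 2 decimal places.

64.92 dB SPL

Incoherent sources sum as intensities:
L_total = 10·log₁₀(10^(54.6/10) + 10^(60.2/10) + 10^(60.2/10) + 10^(58.6/10)) = 10·log₁₀(3107000) = 64.92 dB SPL.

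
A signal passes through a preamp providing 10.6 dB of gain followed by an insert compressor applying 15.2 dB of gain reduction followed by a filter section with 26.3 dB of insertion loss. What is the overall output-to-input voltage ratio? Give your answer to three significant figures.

Net gain = 10.6 + (−15.2) + (−26.3) = -30.9 dB.
Voltage ratio = 10^(-30.9/20) = 0.0285.

0.0285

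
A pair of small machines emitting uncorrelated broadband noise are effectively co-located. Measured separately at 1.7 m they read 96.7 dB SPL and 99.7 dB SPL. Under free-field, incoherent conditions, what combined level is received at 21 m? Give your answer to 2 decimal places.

79.63 dB SPL

Combined at 1.7 m: 10·log₁₀(10^(96.7/10)+10^(99.7/10)) = 101.464 dB SPL.
Then apply −20·log₁₀(21/1.7) = -21.835 dB → 79.63 dB SPL.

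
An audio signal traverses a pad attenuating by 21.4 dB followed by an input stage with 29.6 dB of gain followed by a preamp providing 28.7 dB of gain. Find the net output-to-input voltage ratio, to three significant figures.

70.0

Net gain = (−21.4) + 29.6 + 28.7 = 36.9 dB.
Voltage ratio = 10^(36.9/20) = 70.0.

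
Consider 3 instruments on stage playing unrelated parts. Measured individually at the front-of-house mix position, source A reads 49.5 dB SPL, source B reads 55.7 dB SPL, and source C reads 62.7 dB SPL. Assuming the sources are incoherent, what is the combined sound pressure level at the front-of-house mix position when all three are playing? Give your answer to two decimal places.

63.66 dB SPL

Uncorrelated sources add in intensity (power), not in dB.
L_total = 10·log₁₀(10^(49.5/10) + 10^(55.7/10) + 10^(62.7/10)) = 10·log₁₀(2323000) = 63.66 dB SPL.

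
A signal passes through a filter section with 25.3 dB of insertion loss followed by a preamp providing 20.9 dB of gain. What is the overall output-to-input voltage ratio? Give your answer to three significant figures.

Net gain = (−25.3) + 20.9 = -4.4 dB.
Voltage ratio = 10^(-4.4/20) = 0.603.

0.603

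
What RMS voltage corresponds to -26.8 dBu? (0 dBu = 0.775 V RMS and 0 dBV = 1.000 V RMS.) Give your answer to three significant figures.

V = 0.775 V × 10^(-26.8/20).
= 0.775 × 0.04571 = 0.0354 V.

0.0354 V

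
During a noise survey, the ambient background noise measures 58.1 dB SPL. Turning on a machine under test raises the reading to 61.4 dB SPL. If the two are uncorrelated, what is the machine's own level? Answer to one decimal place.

Background correction is a power subtraction:
L_src = 10·log₁₀(10^(61.4/10) − 10^(58.1/10)) = 10·log₁₀(734700) = 58.7 dB SPL.

58.7 dB SPL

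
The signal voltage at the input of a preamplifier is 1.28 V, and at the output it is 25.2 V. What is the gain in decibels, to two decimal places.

Voltage is an amplitude quantity, so gain = 20·log₁₀(V_out/V_in).
20·log₁₀(25.2/1.28) = 20·log₁₀(19.69) = 25.88 dB.

25.88 dB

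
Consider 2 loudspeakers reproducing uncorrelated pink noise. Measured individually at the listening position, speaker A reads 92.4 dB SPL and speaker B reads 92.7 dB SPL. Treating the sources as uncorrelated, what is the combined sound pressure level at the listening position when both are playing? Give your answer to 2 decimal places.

Incoherent sources sum as intensities:
L_total = 10·log₁₀(10^(92.4/10) + 10^(92.7/10)) = 10·log₁₀(3600000000) = 95.56 dB SPL.

95.56 dB SPL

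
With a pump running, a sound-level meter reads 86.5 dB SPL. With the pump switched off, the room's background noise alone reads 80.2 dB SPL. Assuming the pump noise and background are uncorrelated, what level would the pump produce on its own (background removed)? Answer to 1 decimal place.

Remove the background by subtracting linear intensities:
L_src = 10·log₁₀(10^(86.5/10) − 10^(80.2/10)) = 10·log₁₀(342000000) = 85.3 dB SPL.

85.3 dB SPL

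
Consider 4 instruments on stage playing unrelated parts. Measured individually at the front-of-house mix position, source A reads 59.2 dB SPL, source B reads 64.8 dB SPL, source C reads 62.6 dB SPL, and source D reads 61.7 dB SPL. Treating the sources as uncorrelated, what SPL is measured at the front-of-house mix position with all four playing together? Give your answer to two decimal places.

68.54 dB SPL

Incoherent sources sum as intensities:
L_total = 10·log₁₀(10^(59.2/10) + 10^(64.8/10) + 10^(62.6/10) + 10^(61.7/10)) = 10·log₁₀(7151000) = 68.54 dB SPL.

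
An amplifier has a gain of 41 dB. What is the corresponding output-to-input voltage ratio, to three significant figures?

Voltage ratio = 10^(dB/20).
10^(41/20) = 10^(2.050) = 112.

112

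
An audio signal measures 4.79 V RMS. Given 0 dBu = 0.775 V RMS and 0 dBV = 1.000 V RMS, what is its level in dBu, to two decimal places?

+15.82 dBu

dBu = 20·log₁₀(V / 0.775 V).
20·log₁₀(4.79/0.775) = +15.82 dBu.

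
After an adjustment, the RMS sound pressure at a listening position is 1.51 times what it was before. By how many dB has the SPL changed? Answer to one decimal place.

Sound pressure is an amplitude quantity: ΔL = 20·log₁₀(p₂/p₁).
20·log₁₀(1.51) = 3.6 dB.

3.6 dB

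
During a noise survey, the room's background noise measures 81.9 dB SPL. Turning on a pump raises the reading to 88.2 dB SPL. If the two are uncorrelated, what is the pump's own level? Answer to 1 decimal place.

87.0 dB SPL

Subtract intensities: L_src = 10·log₁₀(10^(L_total/10) − 10^(L_bg/10)).
L_src = 10·log₁₀(10^(88.2/10) − 10^(81.9/10)) = 10·log₁₀(505800000) = 87.0 dB SPL.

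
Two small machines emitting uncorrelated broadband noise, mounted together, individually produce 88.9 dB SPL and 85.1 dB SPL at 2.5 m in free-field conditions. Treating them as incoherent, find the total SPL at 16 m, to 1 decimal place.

74.3 dB SPL

Combined at 2.5 m: 10·log₁₀(10^(88.9/10)+10^(85.1/10)) = 90.41 dB SPL.
Then apply −20·log₁₀(16/2.5) = -16.12 dB → 74.3 dB SPL.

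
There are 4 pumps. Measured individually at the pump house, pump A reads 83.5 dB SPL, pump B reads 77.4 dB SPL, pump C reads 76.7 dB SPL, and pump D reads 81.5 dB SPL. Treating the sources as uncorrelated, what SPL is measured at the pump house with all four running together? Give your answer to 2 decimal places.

86.69 dB SPL

Incoherent sources sum as intensities:
L_total = 10·log₁₀(10^(83.5/10) + 10^(77.4/10) + 10^(76.7/10) + 10^(81.5/10)) = 10·log₁₀(466900000) = 86.69 dB SPL.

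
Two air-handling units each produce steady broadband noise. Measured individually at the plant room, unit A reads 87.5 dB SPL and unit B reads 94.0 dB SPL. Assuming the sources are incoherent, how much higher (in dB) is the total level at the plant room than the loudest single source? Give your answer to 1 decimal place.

0.9 dB

Incoherent sources sum as intensities:
L_total = 10·log₁₀(10^(87.5/10) + 10^(94.0/10)) = 94.88 dB SPL.
Excess over the loudest (94.0 dB): 94.88 − 94.0 = 0.9 dB.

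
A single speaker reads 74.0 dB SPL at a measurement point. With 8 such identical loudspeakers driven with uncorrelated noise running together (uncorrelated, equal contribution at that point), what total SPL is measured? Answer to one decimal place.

8 equal incoherent sources raise the level by 10·log₁₀(8) = 9.03 dB.
L_total = 74.0 + 9.03 = 83.0 dB SPL.

83.0 dB SPL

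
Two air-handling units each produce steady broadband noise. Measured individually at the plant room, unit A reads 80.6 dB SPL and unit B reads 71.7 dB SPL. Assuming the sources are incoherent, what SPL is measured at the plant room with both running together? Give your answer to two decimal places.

Add the sources as powers (linear), then convert back to dB:
L_total = 10·log₁₀(10^(80.6/10) + 10^(71.7/10)) = 10·log₁₀(129600000) = 81.13 dB SPL.

81.13 dB SPL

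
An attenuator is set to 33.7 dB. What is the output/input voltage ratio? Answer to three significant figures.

Voltage ratio = 10^(dB/20).
10^(-33.7/20) = 10^(-1.685) = 0.0207.

0.0207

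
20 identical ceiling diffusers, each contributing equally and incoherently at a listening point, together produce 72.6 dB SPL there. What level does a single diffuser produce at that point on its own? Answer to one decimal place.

20 equal incoherent sources add 10·log₁₀(20) = 13.01 dB over one source.
L_one = 72.6 − 13.01 = 59.6 dB SPL.

59.6 dB SPL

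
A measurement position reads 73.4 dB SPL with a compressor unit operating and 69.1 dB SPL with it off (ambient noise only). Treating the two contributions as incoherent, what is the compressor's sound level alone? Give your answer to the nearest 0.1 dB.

Background correction is a power subtraction:
L_src = 10·log₁₀(10^(73.4/10) − 10^(69.1/10)) = 10·log₁₀(13750000) = 71.4 dB SPL.

71.4 dB SPL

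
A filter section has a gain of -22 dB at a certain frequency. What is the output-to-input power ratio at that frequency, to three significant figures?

Power ratio = 10^(dB/10).
10^(-22/10) = 10^(-2.200) = 0.00631.

0.00631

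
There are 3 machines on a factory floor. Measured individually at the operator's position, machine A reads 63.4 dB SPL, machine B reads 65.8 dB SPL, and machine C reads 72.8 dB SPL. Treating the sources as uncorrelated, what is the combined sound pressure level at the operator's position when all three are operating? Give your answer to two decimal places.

Uncorrelated sources add in intensity (power), not in dB.
L_total = 10·log₁₀(10^(63.4/10) + 10^(65.8/10) + 10^(72.8/10)) = 10·log₁₀(25040000) = 73.99 dB SPL.

73.99 dB SPL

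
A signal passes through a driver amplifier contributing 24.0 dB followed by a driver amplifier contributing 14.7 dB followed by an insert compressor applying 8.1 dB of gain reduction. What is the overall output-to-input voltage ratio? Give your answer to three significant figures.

33.9

Net gain = 24.0 + 14.7 + (−8.1) = 30.6 dB.
Voltage ratio = 10^(30.6/20) = 33.9.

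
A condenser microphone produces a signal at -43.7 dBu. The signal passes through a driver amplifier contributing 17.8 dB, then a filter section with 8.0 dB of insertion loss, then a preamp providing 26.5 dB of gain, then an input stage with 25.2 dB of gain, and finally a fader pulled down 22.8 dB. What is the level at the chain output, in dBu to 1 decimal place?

-5.0 dBu

Cascaded gains and losses add directly in dB.
-43.7 + 17.8 − 8.0 + 26.5 + 25.2 − 22.8 = -5.0 dBu.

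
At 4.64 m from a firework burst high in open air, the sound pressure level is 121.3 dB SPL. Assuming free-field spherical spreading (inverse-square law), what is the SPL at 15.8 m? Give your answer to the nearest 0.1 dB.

Inverse-square spreading gives ΔL = −20·log₁₀(d₂/d₁).
ΔL = −20·log₁₀(15.8/4.64) = -10.64 dB, so L₂ = 121.3 + (-10.64) = 110.7 dB SPL.

110.7 dB SPL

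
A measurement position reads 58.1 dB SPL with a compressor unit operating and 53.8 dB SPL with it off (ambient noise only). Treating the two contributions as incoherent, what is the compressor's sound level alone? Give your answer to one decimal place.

56.1 dB SPL

Background correction is a power subtraction:
L_src = 10·log₁₀(10^(58.1/10) − 10^(53.8/10)) = 10·log₁₀(405800) = 56.1 dB SPL.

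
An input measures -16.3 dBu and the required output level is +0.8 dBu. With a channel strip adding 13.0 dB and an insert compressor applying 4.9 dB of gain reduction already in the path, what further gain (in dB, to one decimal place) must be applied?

9.0 dB

The required make-up gain is the shortfall in the dB sum.
G = +0.8 − (-16.3) − 13.0 + 4.9 = 9.0 dB.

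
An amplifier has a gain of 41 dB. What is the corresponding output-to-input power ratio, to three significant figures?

12600

Power ratio = 10^(dB/10).
10^(41/10) = 10^(4.100) = 12600.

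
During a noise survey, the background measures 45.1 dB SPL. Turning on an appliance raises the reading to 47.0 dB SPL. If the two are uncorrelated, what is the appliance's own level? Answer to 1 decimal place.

Remove the background by subtracting linear intensities:
L_src = 10·log₁₀(10^(47.0/10) − 10^(45.1/10)) = 10·log₁₀(17760) = 42.5 dB SPL.

42.5 dB SPL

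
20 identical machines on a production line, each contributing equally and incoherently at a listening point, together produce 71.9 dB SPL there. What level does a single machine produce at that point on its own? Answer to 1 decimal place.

20 equal incoherent sources add 10·log₁₀(20) = 13.01 dB over one source.
L_one = 71.9 − 13.01 = 58.9 dB SPL.

58.9 dB SPL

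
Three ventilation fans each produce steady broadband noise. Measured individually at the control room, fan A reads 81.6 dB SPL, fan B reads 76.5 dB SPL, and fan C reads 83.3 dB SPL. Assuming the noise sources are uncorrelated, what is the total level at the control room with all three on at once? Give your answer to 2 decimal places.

86.05 dB SPL

Incoherent sources sum as intensities:
L_total = 10·log₁₀(10^(81.6/10) + 10^(76.5/10) + 10^(83.3/10)) = 10·log₁₀(403000000) = 86.05 dB SPL.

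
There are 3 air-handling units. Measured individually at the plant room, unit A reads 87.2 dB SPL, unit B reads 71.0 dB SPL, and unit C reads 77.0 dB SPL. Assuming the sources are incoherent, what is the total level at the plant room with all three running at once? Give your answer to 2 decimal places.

87.69 dB SPL

Uncorrelated sources add in intensity (power), not in dB.
L_total = 10·log₁₀(10^(87.2/10) + 10^(71.0/10) + 10^(77.0/10)) = 10·log₁₀(587500000) = 87.69 dB SPL.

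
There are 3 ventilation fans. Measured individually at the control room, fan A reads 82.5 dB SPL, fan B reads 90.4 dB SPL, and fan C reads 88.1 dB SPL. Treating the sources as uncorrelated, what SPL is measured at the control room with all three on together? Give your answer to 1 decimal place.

Uncorrelated sources add in intensity (power), not in dB.
L_total = 10·log₁₀(10^(82.5/10) + 10^(90.4/10) + 10^(88.1/10)) = 10·log₁₀(1920000000) = 92.8 dB SPL.

92.8 dB SPL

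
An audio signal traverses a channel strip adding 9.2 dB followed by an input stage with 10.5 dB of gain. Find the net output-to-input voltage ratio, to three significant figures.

Net gain = 9.2 + 10.5 = 19.7 dB.
Voltage ratio = 10^(19.7/20) = 9.66.

9.66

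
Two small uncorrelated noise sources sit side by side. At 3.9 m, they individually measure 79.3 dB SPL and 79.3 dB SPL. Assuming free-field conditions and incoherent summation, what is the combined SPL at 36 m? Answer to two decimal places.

63.01 dB SPL

Combined at 3.9 m: 10·log₁₀(10^(79.3/10)+10^(79.3/10)) = 82.310 dB SPL.
Then apply −20·log₁₀(36/3.9) = -19.305 dB → 63.01 dB SPL.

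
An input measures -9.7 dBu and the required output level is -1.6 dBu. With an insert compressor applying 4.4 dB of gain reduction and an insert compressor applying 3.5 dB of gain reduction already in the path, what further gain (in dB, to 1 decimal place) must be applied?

16.0 dB

The required make-up gain is the shortfall in the dB sum.
G = -1.6 − (-9.7) + 4.4 + 3.5 = 16.0 dB.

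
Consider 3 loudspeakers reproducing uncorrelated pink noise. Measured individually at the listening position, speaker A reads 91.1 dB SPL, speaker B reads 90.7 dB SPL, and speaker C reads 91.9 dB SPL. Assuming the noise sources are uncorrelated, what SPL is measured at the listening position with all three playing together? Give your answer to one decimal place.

Add the sources as powers (linear), then convert back to dB:
L_total = 10·log₁₀(10^(91.1/10) + 10^(90.7/10) + 10^(91.9/10)) = 10·log₁₀(4012000000) = 96.0 dB SPL.

96.0 dB SPL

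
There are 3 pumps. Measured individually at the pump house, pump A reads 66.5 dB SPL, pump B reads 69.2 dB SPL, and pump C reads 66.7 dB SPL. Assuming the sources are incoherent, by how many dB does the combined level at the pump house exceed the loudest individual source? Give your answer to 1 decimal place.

3.2 dB

Uncorrelated sources add in intensity (power), not in dB.
L_total = 10·log₁₀(10^(66.5/10) + 10^(69.2/10) + 10^(66.7/10)) = 72.42 dB SPL.
Excess over the loudest (69.2 dB): 72.42 − 69.2 = 3.2 dB.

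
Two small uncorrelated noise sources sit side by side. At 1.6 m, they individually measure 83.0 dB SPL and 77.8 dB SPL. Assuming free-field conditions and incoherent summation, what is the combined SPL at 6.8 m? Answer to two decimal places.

Combined at 1.6 m: 10·log₁₀(10^(83.0/10)+10^(77.8/10)) = 84.146 dB SPL.
Then apply −20·log₁₀(6.8/1.6) = -12.568 dB → 71.58 dB SPL.

71.58 dB SPL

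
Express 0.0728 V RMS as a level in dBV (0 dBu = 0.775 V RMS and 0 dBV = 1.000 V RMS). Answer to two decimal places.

-22.76 dBV

dBV = 20·log₁₀(V / 1.000 V).
20·log₁₀(0.0728/1.000) = -22.76 dBV.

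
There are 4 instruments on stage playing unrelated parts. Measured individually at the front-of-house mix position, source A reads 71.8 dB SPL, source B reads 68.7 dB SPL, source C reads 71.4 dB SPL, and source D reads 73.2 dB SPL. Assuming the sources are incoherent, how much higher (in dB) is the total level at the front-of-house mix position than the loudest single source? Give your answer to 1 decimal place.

4.4 dB

Uncorrelated sources add in intensity (power), not in dB.
L_total = 10·log₁₀(10^(71.8/10) + 10^(68.7/10) + 10^(71.4/10) + 10^(73.2/10)) = 77.58 dB SPL.
Excess over the loudest (73.2 dB): 77.58 − 73.2 = 4.4 dB.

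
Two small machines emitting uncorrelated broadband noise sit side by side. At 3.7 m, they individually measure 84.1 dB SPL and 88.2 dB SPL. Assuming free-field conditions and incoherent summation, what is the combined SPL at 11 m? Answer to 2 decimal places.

80.16 dB SPL

Combined at 3.7 m: 10·log₁₀(10^(84.1/10)+10^(88.2/10)) = 89.627 dB SPL.
Then apply −20·log₁₀(11/3.7) = -9.464 dB → 80.16 dB SPL.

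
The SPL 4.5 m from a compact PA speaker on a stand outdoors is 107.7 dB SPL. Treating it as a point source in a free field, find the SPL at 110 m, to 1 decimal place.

79.9 dB SPL

For a point source in a free field, ΔL = −20·log₁₀(d₂/d₁).
ΔL = −20·log₁₀(110/4.5) = -27.76 dB, so L₂ = 107.7 + (-27.76) = 79.9 dB SPL.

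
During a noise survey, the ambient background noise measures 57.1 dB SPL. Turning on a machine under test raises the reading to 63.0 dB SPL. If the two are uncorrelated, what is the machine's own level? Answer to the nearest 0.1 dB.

Subtract intensities: L_src = 10·log₁₀(10^(L_total/10) − 10^(L_bg/10)).
L_src = 10·log₁₀(10^(63.0/10) − 10^(57.1/10)) = 10·log₁₀(1482000) = 61.7 dB SPL.

61.7 dB SPL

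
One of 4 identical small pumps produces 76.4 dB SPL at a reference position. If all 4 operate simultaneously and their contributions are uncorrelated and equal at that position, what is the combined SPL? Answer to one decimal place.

82.4 dB SPL

4 equal incoherent sources raise the level by 10·log₁₀(4) = 6.02 dB.
L_total = 76.4 + 6.02 = 82.4 dB SPL.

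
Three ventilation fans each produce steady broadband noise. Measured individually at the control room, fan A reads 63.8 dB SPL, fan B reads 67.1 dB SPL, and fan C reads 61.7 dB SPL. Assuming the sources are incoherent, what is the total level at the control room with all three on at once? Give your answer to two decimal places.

Uncorrelated sources add in intensity (power), not in dB.
L_total = 10·log₁₀(10^(63.8/10) + 10^(67.1/10) + 10^(61.7/10)) = 10·log₁₀(9007000) = 69.55 dB SPL.

69.55 dB SPL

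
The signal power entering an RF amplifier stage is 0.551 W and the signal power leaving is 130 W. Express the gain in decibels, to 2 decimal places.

For a power ratio, dB = 10·log₁₀(P₂/P₁).
10·log₁₀(130/0.551) = 10·log₁₀(235.9) = 23.73 dB.

23.73 dB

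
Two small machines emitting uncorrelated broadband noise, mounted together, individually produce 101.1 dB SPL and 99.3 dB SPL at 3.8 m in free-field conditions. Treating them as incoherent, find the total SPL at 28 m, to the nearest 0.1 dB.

86.0 dB SPL

Combined at 3.8 m: 10·log₁₀(10^(101.1/10)+10^(99.3/10)) = 103.30 dB SPL.
Then apply −20·log₁₀(28/3.8) = -17.35 dB → 86.0 dB SPL.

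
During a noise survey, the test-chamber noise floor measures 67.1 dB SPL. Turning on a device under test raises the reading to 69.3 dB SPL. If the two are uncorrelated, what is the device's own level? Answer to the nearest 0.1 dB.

Background correction is a power subtraction:
L_src = 10·log₁₀(10^(69.3/10) − 10^(67.1/10)) = 10·log₁₀(3383000) = 65.3 dB SPL.

65.3 dB SPL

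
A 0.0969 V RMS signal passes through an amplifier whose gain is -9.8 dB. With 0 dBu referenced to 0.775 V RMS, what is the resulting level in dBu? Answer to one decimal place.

-27.9 dBu

Input level: 20·log₁₀(0.0969/0.775) = -18.06 dBu.
Output: -18.06 − 9.8 = -27.9 dBu.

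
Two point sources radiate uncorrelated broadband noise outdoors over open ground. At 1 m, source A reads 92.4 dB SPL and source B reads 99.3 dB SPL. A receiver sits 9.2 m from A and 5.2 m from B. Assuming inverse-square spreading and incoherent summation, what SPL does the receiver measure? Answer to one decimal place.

At the listener: L_A = 92.4 − 20·log₁₀(9.2) = 73.12 dB; L_B = 99.3 − 20·log₁₀(5.2) = 84.98 dB.
Combined: 10·log₁₀(10^(73.12/10)+10^(84.98/10)) = 85.3 dB SPL.

85.3 dB SPL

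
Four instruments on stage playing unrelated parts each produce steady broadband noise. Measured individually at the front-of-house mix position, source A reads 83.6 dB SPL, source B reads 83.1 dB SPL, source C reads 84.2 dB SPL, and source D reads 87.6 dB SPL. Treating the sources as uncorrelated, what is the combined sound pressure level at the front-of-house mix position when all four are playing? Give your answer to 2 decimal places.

Uncorrelated sources add in intensity (power), not in dB.
L_total = 10·log₁₀(10^(83.6/10) + 10^(83.1/10) + 10^(84.2/10) + 10^(87.6/10)) = 10·log₁₀(1272000000) = 91.04 dB SPL.

91.04 dB SPL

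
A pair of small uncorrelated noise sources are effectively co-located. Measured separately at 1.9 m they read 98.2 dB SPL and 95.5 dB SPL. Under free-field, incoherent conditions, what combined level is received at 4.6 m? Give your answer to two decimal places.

92.39 dB SPL

Combined at 1.9 m: 10·log₁₀(10^(98.2/10)+10^(95.5/10)) = 100.067 dB SPL.
Then apply −20·log₁₀(4.6/1.9) = -7.680 dB → 92.39 dB SPL.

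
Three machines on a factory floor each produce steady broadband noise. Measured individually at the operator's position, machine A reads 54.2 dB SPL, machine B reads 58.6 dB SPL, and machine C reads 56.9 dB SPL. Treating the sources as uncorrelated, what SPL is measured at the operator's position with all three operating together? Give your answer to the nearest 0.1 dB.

61.7 dB SPL

Incoherent sources sum as intensities:
L_total = 10·log₁₀(10^(54.2/10) + 10^(58.6/10) + 10^(56.9/10)) = 10·log₁₀(1477000) = 61.7 dB SPL.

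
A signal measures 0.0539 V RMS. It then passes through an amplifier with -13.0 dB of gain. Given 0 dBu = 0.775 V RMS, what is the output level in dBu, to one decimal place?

-36.2 dBu

Input level: 20·log₁₀(0.0539/0.775) = -23.15 dBu.
Output: -23.15 − 13.0 = -36.2 dBu.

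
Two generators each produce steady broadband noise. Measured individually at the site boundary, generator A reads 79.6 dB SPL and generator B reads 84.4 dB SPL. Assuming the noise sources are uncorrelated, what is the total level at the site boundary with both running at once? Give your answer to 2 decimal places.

85.64 dB SPL

Add the sources as powers (linear), then convert back to dB:
L_total = 10·log₁₀(10^(79.6/10) + 10^(84.4/10)) = 10·log₁₀(366600000) = 85.64 dB SPL.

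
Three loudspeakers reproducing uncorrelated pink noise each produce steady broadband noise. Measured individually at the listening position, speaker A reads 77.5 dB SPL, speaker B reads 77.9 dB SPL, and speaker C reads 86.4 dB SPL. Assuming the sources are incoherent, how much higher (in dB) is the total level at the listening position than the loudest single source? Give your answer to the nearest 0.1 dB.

Incoherent sources sum as intensities:
L_total = 10·log₁₀(10^(77.5/10) + 10^(77.9/10) + 10^(86.4/10)) = 87.44 dB SPL.
Excess over the loudest (86.4 dB): 87.44 − 86.4 = 1.0 dB.

1.0 dB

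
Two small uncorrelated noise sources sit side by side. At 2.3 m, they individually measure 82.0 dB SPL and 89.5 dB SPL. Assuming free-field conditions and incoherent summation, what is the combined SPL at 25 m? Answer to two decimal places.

Combined at 2.3 m: 10·log₁₀(10^(82.0/10)+10^(89.5/10)) = 90.211 dB SPL.
Then apply −20·log₁₀(25/2.3) = -20.724 dB → 69.49 dB SPL.

69.49 dB SPL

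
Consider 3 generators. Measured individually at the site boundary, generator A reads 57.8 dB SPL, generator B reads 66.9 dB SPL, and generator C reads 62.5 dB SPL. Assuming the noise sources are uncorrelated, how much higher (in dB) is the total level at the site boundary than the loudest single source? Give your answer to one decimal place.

1.7 dB

Incoherent sources sum as intensities:
L_total = 10·log₁₀(10^(57.8/10) + 10^(66.9/10) + 10^(62.5/10)) = 68.62 dB SPL.
Excess over the loudest (66.9 dB): 68.62 − 66.9 = 1.7 dB.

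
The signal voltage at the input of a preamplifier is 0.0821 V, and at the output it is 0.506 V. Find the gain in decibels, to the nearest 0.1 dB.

15.8 dB

Voltage ratio → dB uses the 20·log₁₀ form:
20·log₁₀(0.506/0.0821) = 20·log₁₀(6.163) = 15.8 dB.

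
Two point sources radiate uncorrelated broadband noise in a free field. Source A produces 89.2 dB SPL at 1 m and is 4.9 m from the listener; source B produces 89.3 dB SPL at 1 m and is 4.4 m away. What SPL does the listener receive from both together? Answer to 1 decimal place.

At the listener: L_A = 89.2 − 20·log₁₀(4.9) = 75.40 dB; L_B = 89.3 − 20·log₁₀(4.4) = 76.43 dB.
Combined: 10·log₁₀(10^(75.40/10)+10^(76.43/10)) = 79.0 dB SPL.

79.0 dB SPL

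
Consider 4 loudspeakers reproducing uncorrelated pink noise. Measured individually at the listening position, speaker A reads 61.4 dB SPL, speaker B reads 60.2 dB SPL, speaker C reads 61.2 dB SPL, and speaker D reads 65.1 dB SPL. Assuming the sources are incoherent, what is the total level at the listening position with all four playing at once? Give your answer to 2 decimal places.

68.44 dB SPL

Incoherent sources sum as intensities:
L_total = 10·log₁₀(10^(61.4/10) + 10^(60.2/10) + 10^(61.2/10) + 10^(65.1/10)) = 10·log₁₀(6982000) = 68.44 dB SPL.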